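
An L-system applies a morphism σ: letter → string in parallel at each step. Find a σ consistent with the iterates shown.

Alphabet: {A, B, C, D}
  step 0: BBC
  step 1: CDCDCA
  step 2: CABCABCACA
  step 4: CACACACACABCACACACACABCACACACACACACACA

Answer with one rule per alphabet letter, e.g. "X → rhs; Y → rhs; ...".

  step 1 ⇒ step 2: CDCDCA ⇒ CA·B·CA·B·CA·CA
    A ↦ CA
    C ↦ CA
    D ↦ B
  step 0 ⇒ step 1: BBC ⇒ CD·CD·CA
    B ↦ CD

A->CA, B->CD, C->CA, D->B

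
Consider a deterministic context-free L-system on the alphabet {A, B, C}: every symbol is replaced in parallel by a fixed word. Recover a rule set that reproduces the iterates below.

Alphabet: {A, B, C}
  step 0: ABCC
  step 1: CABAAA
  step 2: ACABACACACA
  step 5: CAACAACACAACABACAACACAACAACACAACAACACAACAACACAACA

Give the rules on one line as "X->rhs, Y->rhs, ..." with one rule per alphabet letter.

  step 1 ⇒ step 2: CABAAA ⇒ A·CA·BA·CA·CA·CA
    A ↦ CA
    B ↦ BA
    C ↦ A

A->CA, B->BA, C->A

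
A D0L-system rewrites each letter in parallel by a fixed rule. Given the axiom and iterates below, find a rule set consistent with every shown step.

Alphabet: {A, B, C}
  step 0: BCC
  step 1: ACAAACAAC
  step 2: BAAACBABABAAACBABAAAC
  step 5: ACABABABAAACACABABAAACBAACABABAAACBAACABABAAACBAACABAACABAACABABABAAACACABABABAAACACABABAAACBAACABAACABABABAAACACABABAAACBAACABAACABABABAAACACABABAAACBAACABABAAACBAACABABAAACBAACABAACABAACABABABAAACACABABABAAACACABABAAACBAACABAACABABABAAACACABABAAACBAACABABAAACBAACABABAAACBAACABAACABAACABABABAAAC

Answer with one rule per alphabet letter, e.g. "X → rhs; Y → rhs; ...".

A->BA, B->ACA, C->AAC

  step 1 ⇒ step 2: ACAAACAAC ⇒ BA·AAC·BA·BA·BA·AAC·BA·BA·AAC
    A ↦ BA
    C ↦ AAC
  step 0 ⇒ step 1: BCC ⇒ ACA·AAC·AAC
    B ↦ ACA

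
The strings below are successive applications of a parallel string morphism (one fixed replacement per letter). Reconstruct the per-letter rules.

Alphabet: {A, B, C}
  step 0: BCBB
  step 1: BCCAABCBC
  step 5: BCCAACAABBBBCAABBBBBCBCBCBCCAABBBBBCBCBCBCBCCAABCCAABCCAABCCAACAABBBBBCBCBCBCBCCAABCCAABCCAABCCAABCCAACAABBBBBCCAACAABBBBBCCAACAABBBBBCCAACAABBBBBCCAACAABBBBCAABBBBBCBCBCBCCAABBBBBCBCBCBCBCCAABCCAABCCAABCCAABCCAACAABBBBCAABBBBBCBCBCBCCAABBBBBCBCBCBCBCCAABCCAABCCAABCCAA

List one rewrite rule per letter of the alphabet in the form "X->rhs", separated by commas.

A->BB, B->BC, C->CAA

  step 0 ⇒ step 1: BCBB ⇒ BC·CAA·BC·BC
    B ↦ BC
    C ↦ CAA
    A ↦ BB  (constrained at step 1)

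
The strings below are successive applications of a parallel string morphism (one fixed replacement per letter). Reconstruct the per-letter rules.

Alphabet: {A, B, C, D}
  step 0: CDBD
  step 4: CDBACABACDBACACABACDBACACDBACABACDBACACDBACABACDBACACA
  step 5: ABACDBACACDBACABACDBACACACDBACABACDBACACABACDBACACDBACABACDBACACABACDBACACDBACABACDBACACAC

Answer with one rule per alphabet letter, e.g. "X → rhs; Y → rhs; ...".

  step 4 ⇒ step 5: CDBACABACDBACACABACDBACACDBACABACDBACACDBACABACDBACACA ⇒ A·BAC·DBA·C·A·C·DBA·C·A·BAC·DBA·C·A·C·A·C·DBA·C·A·BAC·DBA·C·A·C·A·BAC·DBA·C·A·C·DBA·C·A·BAC·DBA·C·A·C·A·BAC·DBA·C·A·C·DBA·C·A·BAC·DBA·C·A·C·A·C
    A ↦ C
    B ↦ DBA
    C ↦ A
    D ↦ BAC

A->C, B->DBA, C->A, D->BAC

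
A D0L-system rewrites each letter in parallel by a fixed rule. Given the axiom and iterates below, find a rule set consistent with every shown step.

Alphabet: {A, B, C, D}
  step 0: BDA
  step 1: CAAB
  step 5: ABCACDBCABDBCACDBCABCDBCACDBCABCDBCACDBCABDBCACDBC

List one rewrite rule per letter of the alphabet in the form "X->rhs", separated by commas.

  step 0 ⇒ step 1: BDA ⇒ C·A·AB
    A ↦ AB
    B ↦ C
    D ↦ A
    C ↦ DBC  (constrained at step 1)

A->AB, B->C, C->DBC, D->A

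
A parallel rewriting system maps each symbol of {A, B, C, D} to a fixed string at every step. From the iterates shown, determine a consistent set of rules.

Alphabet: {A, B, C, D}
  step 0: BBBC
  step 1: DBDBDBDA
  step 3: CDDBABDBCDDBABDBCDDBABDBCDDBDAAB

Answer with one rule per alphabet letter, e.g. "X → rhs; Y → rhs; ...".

  step 0 ⇒ step 1: BBBC ⇒ DB·DB·DB·DA
    B ↦ DB
    C ↦ DA
    A ↦ CD  (constrained at step 1)
    D ↦ AB  (constrained at step 1)

A->CD, B->DB, C->DA, D->AB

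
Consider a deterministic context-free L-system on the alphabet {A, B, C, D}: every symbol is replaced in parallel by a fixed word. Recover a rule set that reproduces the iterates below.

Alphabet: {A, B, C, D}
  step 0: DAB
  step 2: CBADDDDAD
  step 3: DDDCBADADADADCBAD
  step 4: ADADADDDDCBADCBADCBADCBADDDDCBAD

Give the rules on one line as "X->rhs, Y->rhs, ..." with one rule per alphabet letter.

  step 3 ⇒ step 4: DDDCBADADADADCBAD ⇒ AD·AD·AD·DD·D·CB·AD·CB·AD·CB·AD·CB·AD·DD·D·CB·AD
    A ↦ CB
    B ↦ D
    C ↦ DD
    D ↦ AD

A->CB, B->D, C->DD, D->AD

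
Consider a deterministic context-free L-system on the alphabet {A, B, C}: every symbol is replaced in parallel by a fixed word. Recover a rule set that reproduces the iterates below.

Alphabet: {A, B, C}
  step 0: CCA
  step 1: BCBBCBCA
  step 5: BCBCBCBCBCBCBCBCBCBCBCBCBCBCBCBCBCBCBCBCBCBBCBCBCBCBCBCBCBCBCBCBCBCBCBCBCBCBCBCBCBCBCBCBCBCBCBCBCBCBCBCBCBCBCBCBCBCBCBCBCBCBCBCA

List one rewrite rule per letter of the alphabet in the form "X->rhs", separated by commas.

A->CA, B->C, C->BCB

  step 0 ⇒ step 1: CCA ⇒ BCB·BCB·CA
    A ↦ CA
    C ↦ BCB
    B ↦ C  (constrained at step 1)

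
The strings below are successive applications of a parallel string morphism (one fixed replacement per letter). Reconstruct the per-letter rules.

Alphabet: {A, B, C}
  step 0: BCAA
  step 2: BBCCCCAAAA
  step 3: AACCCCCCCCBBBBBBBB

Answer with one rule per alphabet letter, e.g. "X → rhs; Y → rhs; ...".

A->BB, B->A, C->CC

  step 2 ⇒ step 3: BBCCCCAAAA ⇒ A·A·CC·CC·CC·CC·BB·BB·BB·BB
    A ↦ BB
    B ↦ A
    C ↦ CC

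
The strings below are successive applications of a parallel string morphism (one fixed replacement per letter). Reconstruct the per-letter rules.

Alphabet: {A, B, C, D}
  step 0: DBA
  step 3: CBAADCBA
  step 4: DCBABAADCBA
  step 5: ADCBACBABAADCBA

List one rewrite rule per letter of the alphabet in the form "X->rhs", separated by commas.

  step 4 ⇒ step 5: DCBABAADCBA ⇒ A·D·C·BA·C·BA·BA·A·D·C·BA
    A ↦ BA
    B ↦ C
    C ↦ D
    D ↦ A

A->BA, B->C, C->D, D->A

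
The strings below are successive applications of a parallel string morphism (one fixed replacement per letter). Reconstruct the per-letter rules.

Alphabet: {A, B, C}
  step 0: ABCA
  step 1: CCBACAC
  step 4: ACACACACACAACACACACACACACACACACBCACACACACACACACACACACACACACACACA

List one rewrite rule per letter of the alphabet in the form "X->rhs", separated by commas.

  step 0 ⇒ step 1: ABCA ⇒ C·CB·ACA·C
    A ↦ C
    B ↦ CB
    C ↦ ACA

A->C, B->CB, C->ACA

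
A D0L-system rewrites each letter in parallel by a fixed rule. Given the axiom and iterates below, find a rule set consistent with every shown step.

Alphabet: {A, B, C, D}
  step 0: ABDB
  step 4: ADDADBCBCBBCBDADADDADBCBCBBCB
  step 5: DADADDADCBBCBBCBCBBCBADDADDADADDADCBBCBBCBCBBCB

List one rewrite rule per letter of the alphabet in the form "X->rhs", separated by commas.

  step 4 ⇒ step 5: ADDADBCBCBBCBDADADDADBCBCBBCB ⇒ D·AD·AD·D·AD·CB·B·CB·B·CB·CB·B·CB·AD·D·AD·D·AD·AD·D·AD·CB·B·CB·B·CB·CB·B·CB
    A ↦ D
    B ↦ CB
    C ↦ B
    D ↦ AD

A->D, B->CB, C->B, D->AD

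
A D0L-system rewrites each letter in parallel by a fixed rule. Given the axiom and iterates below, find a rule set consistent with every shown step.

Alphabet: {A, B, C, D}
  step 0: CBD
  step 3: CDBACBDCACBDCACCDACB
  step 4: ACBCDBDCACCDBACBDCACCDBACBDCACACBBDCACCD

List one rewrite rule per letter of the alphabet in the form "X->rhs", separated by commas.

A->BDC, B->CD, C->AC, D->B

  step 3 ⇒ step 4: CDBACBDCACBDCACCDACB ⇒ AC·B·CD·BDC·AC·CD·B·AC·BDC·AC·CD·B·AC·BDC·AC·AC·B·BDC·AC·CD
    A ↦ BDC
    B ↦ CD
    C ↦ AC
    D ↦ B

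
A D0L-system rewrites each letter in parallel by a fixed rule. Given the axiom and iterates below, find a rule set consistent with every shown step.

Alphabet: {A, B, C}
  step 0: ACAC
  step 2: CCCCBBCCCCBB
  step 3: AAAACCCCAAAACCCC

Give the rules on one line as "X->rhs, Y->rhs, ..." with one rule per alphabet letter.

A->BB, B->CC, C->A

  step 2 ⇒ step 3: CCCCBBCCCCBB ⇒ A·A·A·A·CC·CC·A·A·A·A·CC·CC
    B ↦ CC
    C ↦ A
    A ↦ BB  (constrained at step 0)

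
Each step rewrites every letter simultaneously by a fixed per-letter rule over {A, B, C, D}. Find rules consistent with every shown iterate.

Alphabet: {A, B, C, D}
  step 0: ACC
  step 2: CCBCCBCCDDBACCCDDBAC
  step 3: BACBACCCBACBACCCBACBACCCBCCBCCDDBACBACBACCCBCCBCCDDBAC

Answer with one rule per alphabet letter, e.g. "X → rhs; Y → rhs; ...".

  step 2 ⇒ step 3: CCBCCBCCDDBACCCDDBAC ⇒ BAC·BAC·CC·BAC·BAC·CC·BAC·BAC·CCB·CCB·CC·DD·BAC·BAC·BAC·CCB·CCB·CC·DD·BAC
    A ↦ DD
    B ↦ CC
    C ↦ BAC
    D ↦ CCB

A->DD, B->CC, C->BAC, D->CCB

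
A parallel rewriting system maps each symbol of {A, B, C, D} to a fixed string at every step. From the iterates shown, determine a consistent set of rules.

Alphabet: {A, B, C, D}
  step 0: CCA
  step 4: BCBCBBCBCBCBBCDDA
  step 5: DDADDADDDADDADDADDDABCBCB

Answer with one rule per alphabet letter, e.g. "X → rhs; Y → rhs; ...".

  step 4 ⇒ step 5: BCBCBBCBCBCBBCDDA ⇒ D·DA·D·DA·D·D·DA·D·DA·D·DA·D·D·DA·BC·BC·B
    A ↦ B
    B ↦ D
    C ↦ DA
    D ↦ BC

A->B, B->D, C->DA, D->BC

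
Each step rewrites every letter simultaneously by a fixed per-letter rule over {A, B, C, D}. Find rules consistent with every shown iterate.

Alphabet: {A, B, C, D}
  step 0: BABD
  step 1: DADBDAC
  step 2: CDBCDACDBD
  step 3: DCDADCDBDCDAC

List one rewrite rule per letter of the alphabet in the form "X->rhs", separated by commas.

  step 2 ⇒ step 3: CDBCDACDBD ⇒ D·C·DA·D·C·DB·D·C·DA·C
    A ↦ DB
    B ↦ DA
    C ↦ D
    D ↦ C

A->DB, B->DA, C->D, D->C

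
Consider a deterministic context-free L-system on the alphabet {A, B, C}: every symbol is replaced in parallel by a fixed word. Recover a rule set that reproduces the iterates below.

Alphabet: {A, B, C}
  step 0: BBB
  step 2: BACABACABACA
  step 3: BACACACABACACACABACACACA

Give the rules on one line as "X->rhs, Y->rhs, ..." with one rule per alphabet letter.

  step 2 ⇒ step 3: BACABACABACA ⇒ BA·CA·CA·CA·BA·CA·CA·CA·BA·CA·CA·CA
    A ↦ CA
    B ↦ BA
    C ↦ CA

A->CA, B->BA, C->CA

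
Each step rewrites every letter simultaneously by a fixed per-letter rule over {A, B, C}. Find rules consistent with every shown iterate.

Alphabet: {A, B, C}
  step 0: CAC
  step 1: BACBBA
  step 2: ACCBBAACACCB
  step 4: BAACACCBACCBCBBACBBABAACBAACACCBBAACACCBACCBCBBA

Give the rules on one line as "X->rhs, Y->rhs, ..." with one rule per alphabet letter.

  step 1 ⇒ step 2: BACBBA ⇒ AC·CB·BA·AC·AC·CB
    A ↦ CB
    B ↦ AC
    C ↦ BA

A->CB, B->AC, C->BA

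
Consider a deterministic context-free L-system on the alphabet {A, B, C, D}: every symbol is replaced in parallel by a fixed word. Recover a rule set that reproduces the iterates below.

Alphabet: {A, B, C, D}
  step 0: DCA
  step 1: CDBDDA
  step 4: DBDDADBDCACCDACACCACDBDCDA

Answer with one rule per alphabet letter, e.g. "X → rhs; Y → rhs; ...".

A->DA, B->A, C->DBD, D->C

  step 0 ⇒ step 1: DCA ⇒ C·DBD·DA
    A ↦ DA
    C ↦ DBD
    D ↦ C
    B ↦ A  (constrained at step 1)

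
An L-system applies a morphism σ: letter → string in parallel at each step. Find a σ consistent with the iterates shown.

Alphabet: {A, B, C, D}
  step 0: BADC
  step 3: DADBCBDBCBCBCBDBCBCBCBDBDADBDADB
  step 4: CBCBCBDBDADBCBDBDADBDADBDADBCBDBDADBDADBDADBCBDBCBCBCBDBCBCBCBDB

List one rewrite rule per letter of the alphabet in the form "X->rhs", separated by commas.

A->CB, B->DB, C->DA, D->CB

  step 3 ⇒ step 4: DADBCBDBCBCBCBDBCBCBCBDBDADBDADB ⇒ CB·CB·CB·DB·DA·DB·CB·DB·DA·DB·DA·DB·DA·DB·CB·DB·DA·DB·DA·DB·DA·DB·CB·DB·CB·CB·CB·DB·CB·CB·CB·DB
    A ↦ CB
    B ↦ DB
    C ↦ DA
    D ↦ CB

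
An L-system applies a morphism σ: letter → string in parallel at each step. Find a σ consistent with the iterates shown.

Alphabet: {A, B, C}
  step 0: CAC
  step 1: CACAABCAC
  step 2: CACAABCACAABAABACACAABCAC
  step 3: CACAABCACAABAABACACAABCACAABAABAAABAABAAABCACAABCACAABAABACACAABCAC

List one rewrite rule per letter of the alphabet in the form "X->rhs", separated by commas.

A->AAB, B->A, C->CAC

  step 2 ⇒ step 3: CACAABCACAABAABACACAABCAC ⇒ CAC·AAB·CAC·AAB·AAB·A·CAC·AAB·CAC·AAB·AAB·A·AAB·AAB·A·AAB·CAC·AAB·CAC·AAB·AAB·A·CAC·AAB·CAC
    A ↦ AAB
    B ↦ A
    C ↦ CAC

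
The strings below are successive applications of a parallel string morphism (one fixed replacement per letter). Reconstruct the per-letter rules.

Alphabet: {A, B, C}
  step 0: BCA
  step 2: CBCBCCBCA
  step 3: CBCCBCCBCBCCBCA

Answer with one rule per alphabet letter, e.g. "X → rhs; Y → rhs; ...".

  step 2 ⇒ step 3: CBCBCCBCA ⇒ CB·C·CB·C·CB·CB·C·CB·CA
    A ↦ CA
    B ↦ C
    C ↦ CB

A->CA, B->C, C->CB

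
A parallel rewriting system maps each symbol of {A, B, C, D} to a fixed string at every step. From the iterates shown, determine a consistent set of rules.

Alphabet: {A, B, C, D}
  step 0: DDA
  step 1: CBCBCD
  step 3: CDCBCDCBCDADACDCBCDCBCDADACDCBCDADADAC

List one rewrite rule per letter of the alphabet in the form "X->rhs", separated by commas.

  step 0 ⇒ step 1: DDA ⇒ CB·CB·CD
    A ↦ CD
    D ↦ CB
    B ↦ DAC  (constrained at step 1)
    C ↦ ADA  (constrained at step 1)

A->CD, B->DAC, C->ADA, D->CB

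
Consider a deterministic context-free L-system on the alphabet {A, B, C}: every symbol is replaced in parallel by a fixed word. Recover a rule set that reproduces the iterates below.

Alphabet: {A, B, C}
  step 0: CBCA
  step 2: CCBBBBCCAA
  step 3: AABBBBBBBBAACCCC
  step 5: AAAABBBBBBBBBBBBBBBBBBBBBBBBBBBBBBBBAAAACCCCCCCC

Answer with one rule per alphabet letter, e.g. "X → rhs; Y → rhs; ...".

  step 2 ⇒ step 3: CCBBBBCCAA ⇒ A·A·BB·BB·BB·BB·A·A·CC·CC
    A ↦ CC
    B ↦ BB
    C ↦ A

A->CC, B->BB, C->A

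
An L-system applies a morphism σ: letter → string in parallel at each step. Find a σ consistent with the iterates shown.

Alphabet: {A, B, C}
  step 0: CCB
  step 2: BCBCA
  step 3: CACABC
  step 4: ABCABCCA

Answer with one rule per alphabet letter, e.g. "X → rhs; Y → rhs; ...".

  step 3 ⇒ step 4: CACABC ⇒ A·BC·A·BC·C·A
    A ↦ BC
    B ↦ C
    C ↦ A

A->BC, B->C, C->A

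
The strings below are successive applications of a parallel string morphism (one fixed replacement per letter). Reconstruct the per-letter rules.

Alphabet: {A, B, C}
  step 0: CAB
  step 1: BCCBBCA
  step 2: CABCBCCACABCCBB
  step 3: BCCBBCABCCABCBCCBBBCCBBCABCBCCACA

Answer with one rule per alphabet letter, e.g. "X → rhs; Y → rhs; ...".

  step 2 ⇒ step 3: CABCBCCACABCCBB ⇒ BC·CBB·CA·BC·CA·BC·BC·CBB·BC·CBB·CA·BC·BC·CA·CA
    A ↦ CBB
    B ↦ CA
    C ↦ BC

A->CBB, B->CA, C->BC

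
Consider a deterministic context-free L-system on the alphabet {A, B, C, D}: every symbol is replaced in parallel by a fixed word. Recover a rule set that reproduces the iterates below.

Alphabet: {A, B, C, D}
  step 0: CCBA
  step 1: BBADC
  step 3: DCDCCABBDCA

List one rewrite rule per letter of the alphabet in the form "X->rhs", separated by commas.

  step 0 ⇒ step 1: CCBA ⇒ B·B·A·DC
    A ↦ DC
    B ↦ A
    C ↦ B
    D ↦ CA  (constrained at step 1)

A->DC, B->A, C->B, D->CA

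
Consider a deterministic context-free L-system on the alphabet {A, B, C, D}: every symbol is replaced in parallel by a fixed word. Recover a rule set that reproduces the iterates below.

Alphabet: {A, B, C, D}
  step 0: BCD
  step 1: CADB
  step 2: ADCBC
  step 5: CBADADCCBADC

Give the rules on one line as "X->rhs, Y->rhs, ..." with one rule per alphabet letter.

A->C, B->C, C->AD, D->B

  step 1 ⇒ step 2: CADB ⇒ AD·C·B·C
    A ↦ C
    B ↦ C
    C ↦ AD
    D ↦ B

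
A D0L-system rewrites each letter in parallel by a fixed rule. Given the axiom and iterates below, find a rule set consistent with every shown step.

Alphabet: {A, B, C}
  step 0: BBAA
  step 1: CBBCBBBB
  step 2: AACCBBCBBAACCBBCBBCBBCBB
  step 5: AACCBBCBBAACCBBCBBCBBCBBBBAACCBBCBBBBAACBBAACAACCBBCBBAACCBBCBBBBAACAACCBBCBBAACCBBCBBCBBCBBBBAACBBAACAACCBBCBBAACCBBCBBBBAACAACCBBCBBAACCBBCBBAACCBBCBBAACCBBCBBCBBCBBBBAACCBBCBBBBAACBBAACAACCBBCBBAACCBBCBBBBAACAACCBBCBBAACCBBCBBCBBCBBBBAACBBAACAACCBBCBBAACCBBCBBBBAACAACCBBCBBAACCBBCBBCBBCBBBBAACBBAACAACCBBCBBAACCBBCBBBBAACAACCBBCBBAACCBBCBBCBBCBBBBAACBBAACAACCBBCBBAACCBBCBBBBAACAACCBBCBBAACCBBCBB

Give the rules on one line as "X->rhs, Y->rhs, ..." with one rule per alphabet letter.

A->B, B->CBB, C->AAC

  step 1 ⇒ step 2: CBBCBBBB ⇒ AAC·CBB·CBB·AAC·CBB·CBB·CBB·CBB
    B ↦ CBB
    C ↦ AAC
  step 0 ⇒ step 1: BBAA ⇒ CBB·CBB·B·B
    A ↦ B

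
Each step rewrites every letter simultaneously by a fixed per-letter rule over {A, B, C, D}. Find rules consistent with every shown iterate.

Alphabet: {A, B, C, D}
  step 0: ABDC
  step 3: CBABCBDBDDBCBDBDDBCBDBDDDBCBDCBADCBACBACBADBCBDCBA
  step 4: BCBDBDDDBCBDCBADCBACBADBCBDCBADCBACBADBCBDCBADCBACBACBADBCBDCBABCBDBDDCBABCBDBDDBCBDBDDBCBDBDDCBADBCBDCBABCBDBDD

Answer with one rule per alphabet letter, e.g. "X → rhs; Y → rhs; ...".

  step 3 ⇒ step 4: CBABCBDBDDBCBDBDDBCBDBDDDBCBDCBADCBACBACBADBCBDCBA ⇒ BCB·D·BDD·D·BCB·D·CBA·D·CBA·CBA·D·BCB·D·CBA·D·CBA·CBA·D·BCB·D·CBA·D·CBA·CBA·CBA·D·BCB·D·CBA·BCB·D·BDD·CBA·BCB·D·BDD·BCB·D·BDD·BCB·D·BDD·CBA·D·BCB·D·CBA·BCB·D·BDD
    A ↦ BDD
    B ↦ D
    C ↦ BCB
    D ↦ CBA

A->BDD, B->D, C->BCB, D->CBA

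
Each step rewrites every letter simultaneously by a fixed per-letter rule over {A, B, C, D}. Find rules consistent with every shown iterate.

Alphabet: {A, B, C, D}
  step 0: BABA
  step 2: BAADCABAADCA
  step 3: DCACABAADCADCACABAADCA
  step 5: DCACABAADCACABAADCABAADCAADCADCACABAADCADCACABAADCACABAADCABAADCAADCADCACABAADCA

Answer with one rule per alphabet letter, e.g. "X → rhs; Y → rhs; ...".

A->CA, B->D, C->AD, D->BA

  step 2 ⇒ step 3: BAADCABAADCA ⇒ D·CA·CA·BA·AD·CA·D·CA·CA·BA·AD·CA
    A ↦ CA
    B ↦ D
    C ↦ AD
    D ↦ BA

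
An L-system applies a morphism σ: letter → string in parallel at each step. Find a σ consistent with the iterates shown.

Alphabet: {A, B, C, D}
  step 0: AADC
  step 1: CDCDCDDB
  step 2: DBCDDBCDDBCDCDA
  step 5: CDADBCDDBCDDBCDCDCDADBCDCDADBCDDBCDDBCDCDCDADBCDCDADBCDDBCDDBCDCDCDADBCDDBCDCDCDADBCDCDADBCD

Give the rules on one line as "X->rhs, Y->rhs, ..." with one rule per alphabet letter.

  step 1 ⇒ step 2: CDCDCDDB ⇒ DB·CD·DB·CD·DB·CD·CD·A
    B ↦ A
    C ↦ DB
    D ↦ CD
  step 0 ⇒ step 1: AADC ⇒ CD·CD·CD·DB
    A ↦ CD

A->CD, B->A, C->DB, D->CD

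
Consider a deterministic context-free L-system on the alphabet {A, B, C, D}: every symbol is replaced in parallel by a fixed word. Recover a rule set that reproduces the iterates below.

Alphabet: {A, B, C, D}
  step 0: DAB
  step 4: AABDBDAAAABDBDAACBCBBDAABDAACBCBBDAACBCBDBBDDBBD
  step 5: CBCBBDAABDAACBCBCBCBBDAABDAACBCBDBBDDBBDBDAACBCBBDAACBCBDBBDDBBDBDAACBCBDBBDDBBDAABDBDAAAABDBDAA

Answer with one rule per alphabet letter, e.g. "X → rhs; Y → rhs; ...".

A->CB, B->BD, C->DB, D->AA

  step 4 ⇒ step 5: AABDBDAAAABDBDAACBCBBDAABDAACBCBBDAACBCBDBBDDBBD ⇒ CB·CB·BD·AA·BD·AA·CB·CB·CB·CB·BD·AA·BD·AA·CB·CB·DB·BD·DB·BD·BD·AA·CB·CB·BD·AA·CB·CB·DB·BD·DB·BD·BD·AA·CB·CB·DB·BD·DB·BD·AA·BD·BD·AA·AA·BD·BD·AA
    A ↦ CB
    B ↦ BD
    C ↦ DB
    D ↦ AA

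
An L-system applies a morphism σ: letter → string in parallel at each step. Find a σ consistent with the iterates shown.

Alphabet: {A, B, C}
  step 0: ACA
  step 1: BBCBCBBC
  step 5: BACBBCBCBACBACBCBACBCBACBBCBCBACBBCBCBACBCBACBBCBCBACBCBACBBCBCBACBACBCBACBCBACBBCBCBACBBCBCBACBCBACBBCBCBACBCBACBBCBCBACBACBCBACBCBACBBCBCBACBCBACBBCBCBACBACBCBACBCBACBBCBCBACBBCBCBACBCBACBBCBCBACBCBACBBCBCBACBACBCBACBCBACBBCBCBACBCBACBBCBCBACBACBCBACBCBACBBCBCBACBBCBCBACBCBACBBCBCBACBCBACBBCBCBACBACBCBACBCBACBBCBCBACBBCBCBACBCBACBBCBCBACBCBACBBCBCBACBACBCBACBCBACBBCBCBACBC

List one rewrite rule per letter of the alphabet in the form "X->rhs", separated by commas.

  step 0 ⇒ step 1: ACA ⇒ BBC·BC·BBC
    A ↦ BBC
    C ↦ BC
    B ↦ BAC  (constrained at step 1)

A->BBC, B->BAC, C->BC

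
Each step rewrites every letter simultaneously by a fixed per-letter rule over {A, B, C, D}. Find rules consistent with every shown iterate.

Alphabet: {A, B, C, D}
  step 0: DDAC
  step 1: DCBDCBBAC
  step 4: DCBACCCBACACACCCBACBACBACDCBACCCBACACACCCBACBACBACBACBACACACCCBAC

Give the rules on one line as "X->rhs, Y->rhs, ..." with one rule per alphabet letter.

  step 0 ⇒ step 1: DDAC ⇒ DCB·DCB·B·AC
    A ↦ B
    C ↦ AC
    D ↦ DCB
    B ↦ CC  (constrained at step 1)

A->B, B->CC, C->AC, D->DCB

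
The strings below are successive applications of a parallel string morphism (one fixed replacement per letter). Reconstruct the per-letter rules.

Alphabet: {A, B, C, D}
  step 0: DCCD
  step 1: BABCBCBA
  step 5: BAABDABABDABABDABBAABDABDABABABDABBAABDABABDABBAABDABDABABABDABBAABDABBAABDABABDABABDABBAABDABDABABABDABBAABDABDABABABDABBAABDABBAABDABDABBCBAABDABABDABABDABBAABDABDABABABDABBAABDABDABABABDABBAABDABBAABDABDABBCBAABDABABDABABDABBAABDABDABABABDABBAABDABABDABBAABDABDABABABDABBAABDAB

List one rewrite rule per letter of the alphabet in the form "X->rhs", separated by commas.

A->AB, B->DAB, C->BC, D->BA

  step 0 ⇒ step 1: DCCD ⇒ BA·BC·BC·BA
    C ↦ BC
    D ↦ BA
    A ↦ AB  (constrained at step 1)
    B ↦ DAB  (constrained at step 1)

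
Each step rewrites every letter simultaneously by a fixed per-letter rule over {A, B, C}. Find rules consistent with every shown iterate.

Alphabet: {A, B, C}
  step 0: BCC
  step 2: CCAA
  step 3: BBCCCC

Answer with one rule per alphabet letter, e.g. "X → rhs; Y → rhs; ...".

  step 2 ⇒ step 3: CCAA ⇒ B·B·CC·CC
    A ↦ CC
    C ↦ B
    B ↦ A  (constrained at step 0)

A->CC, B->A, C->B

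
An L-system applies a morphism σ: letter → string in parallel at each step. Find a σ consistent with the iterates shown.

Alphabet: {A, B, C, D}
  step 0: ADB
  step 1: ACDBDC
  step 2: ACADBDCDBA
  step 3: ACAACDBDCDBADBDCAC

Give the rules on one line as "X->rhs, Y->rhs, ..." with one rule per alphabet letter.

A->AC, B->DC, C->A, D->DB

  step 2 ⇒ step 3: ACADBDCDBA ⇒ AC·A·AC·DB·DC·DB·A·DB·DC·AC
    A ↦ AC
    B ↦ DC
    C ↦ A
    D ↦ DB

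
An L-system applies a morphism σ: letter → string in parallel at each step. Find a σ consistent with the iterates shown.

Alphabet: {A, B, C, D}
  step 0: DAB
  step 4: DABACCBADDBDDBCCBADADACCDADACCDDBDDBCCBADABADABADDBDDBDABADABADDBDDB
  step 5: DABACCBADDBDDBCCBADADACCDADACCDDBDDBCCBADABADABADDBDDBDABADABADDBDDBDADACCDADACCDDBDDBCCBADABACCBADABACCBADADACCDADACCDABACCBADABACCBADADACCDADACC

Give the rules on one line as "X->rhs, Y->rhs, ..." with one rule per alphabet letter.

A->BA, B->CC, C->DDB, D->DA

  step 4 ⇒ step 5: DABACCBADDBDDBCCBADADACCDADACCDDBDDBCCBADABADABADDBDDBDABADABADDBDDB ⇒ DA·BA·CC·BA·DDB·DDB·CC·BA·DA·DA·CC·DA·DA·CC·DDB·DDB·CC·BA·DA·BA·DA·BA·DDB·DDB·DA·BA·DA·BA·DDB·DDB·DA·DA·CC·DA·DA·CC·DDB·DDB·CC·BA·DA·BA·CC·BA·DA·BA·CC·BA·DA·DA·CC·DA·DA·CC·DA·BA·CC·BA·DA·BA·CC·BA·DA·DA·CC·DA·DA·CC
    A ↦ BA
    B ↦ CC
    C ↦ DDB
    D ↦ DA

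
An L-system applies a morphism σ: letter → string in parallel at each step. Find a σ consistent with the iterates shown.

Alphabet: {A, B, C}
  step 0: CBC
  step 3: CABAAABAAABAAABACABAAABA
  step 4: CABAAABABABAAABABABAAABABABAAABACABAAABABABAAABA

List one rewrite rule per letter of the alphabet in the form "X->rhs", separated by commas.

A->BA, B->AA, C->CA

  step 3 ⇒ step 4: CABAAABAAABAAABACABAAABA ⇒ CA·BA·AA·BA·BA·BA·AA·BA·BA·BA·AA·BA·BA·BA·AA·BA·CA·BA·AA·BA·BA·BA·AA·BA
    A ↦ BA
    B ↦ AA
    C ↦ CA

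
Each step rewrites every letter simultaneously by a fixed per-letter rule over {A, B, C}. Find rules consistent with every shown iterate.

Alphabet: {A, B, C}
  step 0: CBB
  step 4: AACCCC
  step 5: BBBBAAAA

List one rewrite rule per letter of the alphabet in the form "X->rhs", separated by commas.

A->BB, B->C, C->A

  step 4 ⇒ step 5: AACCCC ⇒ BB·BB·A·A·A·A
    A ↦ BB
    C ↦ A
    B ↦ C  (constrained at step 0)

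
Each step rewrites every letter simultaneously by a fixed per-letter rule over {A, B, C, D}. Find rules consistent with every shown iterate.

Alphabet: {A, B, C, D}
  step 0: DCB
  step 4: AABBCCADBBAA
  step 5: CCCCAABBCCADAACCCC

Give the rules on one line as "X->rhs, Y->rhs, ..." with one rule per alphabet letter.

  step 4 ⇒ step 5: AABBCCADBBAA ⇒ CC·CC·A·A·B·B·CC·AD·A·A·CC·CC
    A ↦ CC
    B ↦ A
    C ↦ B
    D ↦ AD

A->CC, B->A, C->B, D->AD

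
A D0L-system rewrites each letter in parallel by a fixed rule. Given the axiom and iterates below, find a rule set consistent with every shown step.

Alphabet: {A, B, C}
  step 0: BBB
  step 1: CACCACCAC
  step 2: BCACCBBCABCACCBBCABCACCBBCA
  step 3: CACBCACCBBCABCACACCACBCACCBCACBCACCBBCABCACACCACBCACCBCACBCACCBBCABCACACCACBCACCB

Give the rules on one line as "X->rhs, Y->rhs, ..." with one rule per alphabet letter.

  step 2 ⇒ step 3: BCACCBBCABCACCBBCABCACCBBCA ⇒ CAC·BCA·CCB·BCA·BCA·CAC·CAC·BCA·CCB·CAC·BCA·CCB·BCA·BCA·CAC·CAC·BCA·CCB·CAC·BCA·CCB·BCA·BCA·CAC·CAC·BCA·CCB
    A ↦ CCB
    B ↦ CAC
    C ↦ BCA

A->CCB, B->CAC, C->BCA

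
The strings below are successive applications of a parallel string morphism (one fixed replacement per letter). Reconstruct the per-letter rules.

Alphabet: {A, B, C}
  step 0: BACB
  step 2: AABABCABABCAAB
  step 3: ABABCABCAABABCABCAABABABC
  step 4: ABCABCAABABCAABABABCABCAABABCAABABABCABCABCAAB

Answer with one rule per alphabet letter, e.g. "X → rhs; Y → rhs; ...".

  step 3 ⇒ step 4: ABABCABCAABABCABCAABABABC ⇒ AB·C·AB·C·AAB·AB·C·AAB·AB·AB·C·AB·C·AAB·AB·C·AAB·AB·AB·C·AB·C·AB·C·AAB
    A ↦ AB
    B ↦ C
    C ↦ AAB

A->AB, B->C, C->AAB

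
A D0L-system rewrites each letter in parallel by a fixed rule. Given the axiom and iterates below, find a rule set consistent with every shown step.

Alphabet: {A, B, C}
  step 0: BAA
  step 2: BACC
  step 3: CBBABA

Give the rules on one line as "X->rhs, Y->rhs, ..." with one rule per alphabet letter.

  step 2 ⇒ step 3: BACC ⇒ C·B·BA·BA
    A ↦ B
    B ↦ C
    C ↦ BA

A->B, B->C, C->BA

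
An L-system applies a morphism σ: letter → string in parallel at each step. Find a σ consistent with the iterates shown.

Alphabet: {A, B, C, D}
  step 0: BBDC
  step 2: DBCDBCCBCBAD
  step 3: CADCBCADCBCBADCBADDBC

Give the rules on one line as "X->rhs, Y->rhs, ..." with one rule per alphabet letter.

  step 2 ⇒ step 3: DBCDBCCBCBAD ⇒ C·AD·CB·C·AD·CB·CB·AD·CB·AD·DB·C
    A ↦ DB
    B ↦ AD
    C ↦ CB
    D ↦ C

A->DB, B->AD, C->CB, D->C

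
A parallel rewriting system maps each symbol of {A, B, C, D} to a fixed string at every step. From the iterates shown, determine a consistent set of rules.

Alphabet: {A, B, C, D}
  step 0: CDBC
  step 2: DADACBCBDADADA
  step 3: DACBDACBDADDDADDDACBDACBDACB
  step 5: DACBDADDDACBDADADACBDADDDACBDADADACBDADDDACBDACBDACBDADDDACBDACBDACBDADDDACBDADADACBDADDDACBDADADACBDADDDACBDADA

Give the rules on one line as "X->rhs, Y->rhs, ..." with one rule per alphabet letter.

A->CB, B->ADD, C->D, D->DA

  step 2 ⇒ step 3: DADACBCBDADADA ⇒ DA·CB·DA·CB·D·ADD·D·ADD·DA·CB·DA·CB·DA·CB
    A ↦ CB
    B ↦ ADD
    C ↦ D
    D ↦ DA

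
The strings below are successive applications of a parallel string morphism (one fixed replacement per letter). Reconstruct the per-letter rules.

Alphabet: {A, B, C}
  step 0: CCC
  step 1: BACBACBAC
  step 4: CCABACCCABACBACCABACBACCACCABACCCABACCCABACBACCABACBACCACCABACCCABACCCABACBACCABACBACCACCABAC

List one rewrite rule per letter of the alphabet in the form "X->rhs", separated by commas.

A->CA, B->C, C->BAC

  step 0 ⇒ step 1: CCC ⇒ BAC·BAC·BAC
    C ↦ BAC
    A ↦ CA  (constrained at step 1)
    B ↦ C  (constrained at step 1)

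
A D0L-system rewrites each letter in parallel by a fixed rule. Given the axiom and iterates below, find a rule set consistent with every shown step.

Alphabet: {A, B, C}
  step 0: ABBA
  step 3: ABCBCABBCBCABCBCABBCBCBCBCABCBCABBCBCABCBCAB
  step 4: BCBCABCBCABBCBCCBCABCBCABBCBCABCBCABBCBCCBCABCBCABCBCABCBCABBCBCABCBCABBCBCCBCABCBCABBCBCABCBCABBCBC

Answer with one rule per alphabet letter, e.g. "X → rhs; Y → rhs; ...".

  step 3 ⇒ step 4: ABCBCABBCBCABCBCABBCBCBCBCABCBCABBCBCABCBCAB ⇒ B·CBC·AB·CBC·AB·B·CBC·CBC·AB·CBC·AB·B·CBC·AB·CBC·AB·B·CBC·CBC·AB·CBC·AB·CBC·AB·CBC·AB·B·CBC·AB·CBC·AB·B·CBC·CBC·AB·CBC·AB·B·CBC·AB·CBC·AB·B·CBC
    A ↦ B
    B ↦ CBC
    C ↦ AB

A->B, B->CBC, C->AB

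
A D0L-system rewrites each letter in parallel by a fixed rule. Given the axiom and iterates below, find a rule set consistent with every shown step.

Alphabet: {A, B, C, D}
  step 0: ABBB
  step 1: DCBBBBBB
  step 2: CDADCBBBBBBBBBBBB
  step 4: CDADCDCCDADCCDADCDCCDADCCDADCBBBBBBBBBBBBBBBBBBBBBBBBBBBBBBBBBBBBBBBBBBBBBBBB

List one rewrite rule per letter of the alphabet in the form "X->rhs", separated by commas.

A->DC, B->BB, C->DC, D->CDA

  step 1 ⇒ step 2: DCBBBBBB ⇒ CDA·DC·BB·BB·BB·BB·BB·BB
    B ↦ BB
    C ↦ DC
    D ↦ CDA
  step 0 ⇒ step 1: ABBB ⇒ DC·BB·BB·BB
    A ↦ DC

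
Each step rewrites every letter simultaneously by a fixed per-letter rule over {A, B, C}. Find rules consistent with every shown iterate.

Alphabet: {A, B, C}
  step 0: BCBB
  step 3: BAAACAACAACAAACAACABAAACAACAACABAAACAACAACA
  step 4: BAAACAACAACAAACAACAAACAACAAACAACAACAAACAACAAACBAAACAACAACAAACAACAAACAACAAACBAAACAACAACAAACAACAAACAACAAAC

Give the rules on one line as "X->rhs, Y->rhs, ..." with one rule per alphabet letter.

A->AAC, B->BA, C->A

  step 3 ⇒ step 4: BAAACAACAACAAACAACABAAACAACAACABAAACAACAACA ⇒ BA·AAC·AAC·AAC·A·AAC·AAC·A·AAC·AAC·A·AAC·AAC·AAC·A·AAC·AAC·A·AAC·BA·AAC·AAC·AAC·A·AAC·AAC·A·AAC·AAC·A·AAC·BA·AAC·AAC·AAC·A·AAC·AAC·A·AAC·AAC·A·AAC
    A ↦ AAC
    B ↦ BA
    C ↦ A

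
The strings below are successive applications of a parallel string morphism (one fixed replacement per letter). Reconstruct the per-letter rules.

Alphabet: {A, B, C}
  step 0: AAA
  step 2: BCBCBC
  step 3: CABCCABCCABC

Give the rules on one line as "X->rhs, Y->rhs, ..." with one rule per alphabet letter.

  step 2 ⇒ step 3: BCBCBC ⇒ CA·BC·CA·BC·CA·BC
    B ↦ CA
    C ↦ BC
    A ↦ C  (constrained at step 0)

A->C, B->CA, C->BC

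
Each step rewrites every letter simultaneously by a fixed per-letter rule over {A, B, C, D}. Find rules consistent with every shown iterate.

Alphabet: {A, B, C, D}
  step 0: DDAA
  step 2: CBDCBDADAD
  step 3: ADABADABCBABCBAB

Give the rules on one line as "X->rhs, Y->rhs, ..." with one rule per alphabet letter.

A->CB, B->D, C->A, D->AB

  step 2 ⇒ step 3: CBDCBDADAD ⇒ A·D·AB·A·D·AB·CB·AB·CB·AB
    A ↦ CB
    B ↦ D
    C ↦ A
    D ↦ AB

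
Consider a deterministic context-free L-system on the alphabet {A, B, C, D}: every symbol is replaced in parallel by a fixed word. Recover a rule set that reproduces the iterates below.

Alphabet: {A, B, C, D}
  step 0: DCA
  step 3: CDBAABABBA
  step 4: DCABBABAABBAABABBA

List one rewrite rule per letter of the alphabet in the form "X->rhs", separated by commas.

  step 3 ⇒ step 4: CDBAABABBA ⇒ D·C·AB·BA·BA·AB·BA·AB·AB·BA
    A ↦ BA
    B ↦ AB
    C ↦ D
    D ↦ C

A->BA, B->AB, C->D, D->C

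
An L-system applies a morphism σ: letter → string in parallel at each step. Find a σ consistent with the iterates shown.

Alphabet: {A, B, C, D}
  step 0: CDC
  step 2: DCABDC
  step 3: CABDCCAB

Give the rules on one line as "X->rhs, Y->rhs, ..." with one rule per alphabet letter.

  step 2 ⇒ step 3: DCABDC ⇒ C·AB·D·C·C·AB
    A ↦ D
    B ↦ C
    C ↦ AB
    D ↦ C

A->D, B->C, C->AB, D->C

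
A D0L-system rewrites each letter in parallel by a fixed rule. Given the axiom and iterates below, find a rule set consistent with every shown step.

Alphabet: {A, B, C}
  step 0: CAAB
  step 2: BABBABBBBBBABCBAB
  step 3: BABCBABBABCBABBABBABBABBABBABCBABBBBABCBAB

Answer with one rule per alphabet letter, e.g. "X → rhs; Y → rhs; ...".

  step 2 ⇒ step 3: BABBABBBBBBABCBAB ⇒ BAB·C·BAB·BAB·C·BAB·BAB·BAB·BAB·BAB·BAB·C·BAB·BB·BAB·C·BAB
    A ↦ C
    B ↦ BAB
    C ↦ BB

A->C, B->BAB, C->BB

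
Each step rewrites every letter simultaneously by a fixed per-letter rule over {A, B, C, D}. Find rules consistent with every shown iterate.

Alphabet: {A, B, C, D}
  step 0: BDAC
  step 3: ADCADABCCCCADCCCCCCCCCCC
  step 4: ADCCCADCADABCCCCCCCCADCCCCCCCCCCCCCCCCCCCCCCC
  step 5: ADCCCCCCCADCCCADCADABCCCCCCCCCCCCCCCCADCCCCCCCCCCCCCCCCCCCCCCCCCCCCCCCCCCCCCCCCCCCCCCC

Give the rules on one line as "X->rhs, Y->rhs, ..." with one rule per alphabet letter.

  step 4 ⇒ step 5: ADCCCADCADABCCCCCCCCADCCCCCCCCCCCCCCCCCCCCCCC ⇒ AD·C·CC·CC·CC·AD·C·CC·AD·C·AD·AB·CC·CC·CC·CC·CC·CC·CC·CC·AD·C·CC·CC·CC·CC·CC·CC·CC·CC·CC·CC·CC·CC·CC·CC·CC·CC·CC·CC·CC·CC·CC·CC·CC
    A ↦ AD
    B ↦ AB
    C ↦ CC
    D ↦ C

A->AD, B->AB, C->CC, D->C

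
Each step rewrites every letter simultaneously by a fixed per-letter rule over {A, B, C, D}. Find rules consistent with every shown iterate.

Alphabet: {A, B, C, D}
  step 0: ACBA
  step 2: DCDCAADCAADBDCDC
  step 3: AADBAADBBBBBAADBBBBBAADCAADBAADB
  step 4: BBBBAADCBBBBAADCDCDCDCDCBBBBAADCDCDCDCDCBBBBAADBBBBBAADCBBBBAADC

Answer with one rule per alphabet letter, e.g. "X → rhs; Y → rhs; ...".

  step 3 ⇒ step 4: AADBAADBBBBBAADBBBBBAADCAADBAADB ⇒ BB·BB·AA·DC·BB·BB·AA·DC·DC·DC·DC·DC·BB·BB·AA·DC·DC·DC·DC·DC·BB·BB·AA·DB·BB·BB·AA·DC·BB·BB·AA·DC
    A ↦ BB
    B ↦ DC
    C ↦ DB
    D ↦ AA

A->BB, B->DC, C->DB, D->AA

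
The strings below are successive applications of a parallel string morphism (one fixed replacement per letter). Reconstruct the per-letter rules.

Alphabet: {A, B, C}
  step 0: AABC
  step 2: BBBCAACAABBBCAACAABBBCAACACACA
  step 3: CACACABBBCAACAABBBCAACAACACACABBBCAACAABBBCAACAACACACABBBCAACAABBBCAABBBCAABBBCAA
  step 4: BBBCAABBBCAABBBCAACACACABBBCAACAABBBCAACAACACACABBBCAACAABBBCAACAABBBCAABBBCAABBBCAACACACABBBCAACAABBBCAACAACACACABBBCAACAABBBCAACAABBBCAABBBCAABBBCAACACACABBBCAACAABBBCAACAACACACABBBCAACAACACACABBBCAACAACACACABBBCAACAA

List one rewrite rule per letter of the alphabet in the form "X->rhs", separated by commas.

A->CAA, B->CA, C->BBB

  step 3 ⇒ step 4: CACACABBBCAACAABBBCAACAACACACABBBCAACAABBBCAACAACACACABBBCAACAABBBCAABBBCAABBBCAA ⇒ BBB·CAA·BBB·CAA·BBB·CAA·CA·CA·CA·BBB·CAA·CAA·BBB·CAA·CAA·CA·CA·CA·BBB·CAA·CAA·BBB·CAA·CAA·BBB·CAA·BBB·CAA·BBB·CAA·CA·CA·CA·BBB·CAA·CAA·BBB·CAA·CAA·CA·CA·CA·BBB·CAA·CAA·BBB·CAA·CAA·BBB·CAA·BBB·CAA·BBB·CAA·CA·CA·CA·BBB·CAA·CAA·BBB·CAA·CAA·CA·CA·CA·BBB·CAA·CAA·CA·CA·CA·BBB·CAA·CAA·CA·CA·CA·BBB·CAA·CAA
    A ↦ CAA
    B ↦ CA
    C ↦ BBB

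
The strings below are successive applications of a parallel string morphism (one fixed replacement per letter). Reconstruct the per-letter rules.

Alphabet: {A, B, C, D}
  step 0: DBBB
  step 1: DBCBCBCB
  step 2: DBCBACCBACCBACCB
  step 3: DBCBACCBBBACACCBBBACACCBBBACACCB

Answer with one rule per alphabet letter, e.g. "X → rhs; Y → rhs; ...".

A->BB, B->CB, C->AC, D->DB

  step 2 ⇒ step 3: DBCBACCBACCBACCB ⇒ DB·CB·AC·CB·BB·AC·AC·CB·BB·AC·AC·CB·BB·AC·AC·CB
    A ↦ BB
    B ↦ CB
    C ↦ AC
    D ↦ DB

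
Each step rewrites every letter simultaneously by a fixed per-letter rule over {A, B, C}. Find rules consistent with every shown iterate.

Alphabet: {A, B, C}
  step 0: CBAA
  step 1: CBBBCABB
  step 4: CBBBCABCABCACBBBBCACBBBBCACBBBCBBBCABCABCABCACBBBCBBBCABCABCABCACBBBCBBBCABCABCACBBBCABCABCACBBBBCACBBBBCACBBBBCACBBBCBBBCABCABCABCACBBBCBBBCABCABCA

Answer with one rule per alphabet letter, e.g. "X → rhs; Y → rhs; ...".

  step 0 ⇒ step 1: CBAA ⇒ CBB·BCA·B·B
    A ↦ B
    B ↦ BCA
    C ↦ CBB

A->B, B->BCA, C->CBB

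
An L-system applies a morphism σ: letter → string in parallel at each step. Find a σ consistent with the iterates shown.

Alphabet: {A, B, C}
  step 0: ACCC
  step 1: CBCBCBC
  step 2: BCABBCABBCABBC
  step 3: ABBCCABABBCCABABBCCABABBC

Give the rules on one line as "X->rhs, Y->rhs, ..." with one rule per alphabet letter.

A->C, B->AB, C->BC

  step 2 ⇒ step 3: BCABBCABBCABBC ⇒ AB·BC·C·AB·AB·BC·C·AB·AB·BC·C·AB·AB·BC
    A ↦ C
    B ↦ AB
    C ↦ BC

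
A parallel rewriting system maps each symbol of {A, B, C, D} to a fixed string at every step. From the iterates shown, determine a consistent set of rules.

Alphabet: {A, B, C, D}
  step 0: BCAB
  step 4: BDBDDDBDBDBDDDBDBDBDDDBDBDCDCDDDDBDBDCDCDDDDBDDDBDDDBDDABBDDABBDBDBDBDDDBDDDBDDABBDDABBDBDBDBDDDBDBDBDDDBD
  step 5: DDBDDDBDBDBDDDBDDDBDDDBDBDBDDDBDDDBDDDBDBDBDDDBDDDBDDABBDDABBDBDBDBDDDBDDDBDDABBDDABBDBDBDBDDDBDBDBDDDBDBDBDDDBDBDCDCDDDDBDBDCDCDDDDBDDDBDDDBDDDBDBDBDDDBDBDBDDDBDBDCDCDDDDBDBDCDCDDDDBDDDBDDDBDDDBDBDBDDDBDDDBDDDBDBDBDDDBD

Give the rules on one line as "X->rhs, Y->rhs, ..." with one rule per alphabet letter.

  step 4 ⇒ step 5: BDBDDDBDBDBDDDBDBDBDDDBDBDCDCDDDDBDBDCDCDDDDBDDDBDDDBDDABBDDABBDBDBDBDDDBDDDBDDABBDDABBDBDBDBDDDBDBDBDDDBD ⇒ DD·BD·DD·BD·BD·BD·DD·BD·DD·BD·DD·BD·BD·BD·DD·BD·DD·BD·DD·BD·BD·BD·DD·BD·DD·BD·DAB·BD·DAB·BD·BD·BD·BD·DD·BD·DD·BD·DAB·BD·DAB·BD·BD·BD·BD·DD·BD·BD·BD·DD·BD·BD·BD·DD·BD·BD·CDC·DD·DD·BD·BD·CDC·DD·DD·BD·DD·BD·DD·BD·DD·BD·BD·BD·DD·BD·BD·BD·DD·BD·BD·CDC·DD·DD·BD·BD·CDC·DD·DD·BD·DD·BD·DD·BD·DD·BD·BD·BD·DD·BD·DD·BD·DD·BD·BD·BD·DD·BD
    A ↦ CDC
    B ↦ DD
    C ↦ DAB
    D ↦ BD

A->CDC, B->DD, C->DAB, D->BD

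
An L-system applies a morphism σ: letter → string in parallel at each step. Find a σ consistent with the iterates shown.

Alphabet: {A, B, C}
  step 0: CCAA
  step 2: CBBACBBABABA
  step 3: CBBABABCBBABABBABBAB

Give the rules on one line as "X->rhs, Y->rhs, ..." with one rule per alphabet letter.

  step 2 ⇒ step 3: CBBACBBABABA ⇒ CB·BA·BA·B·CB·BA·BA·B·BA·B·BA·B
    A ↦ B
    B ↦ BA
    C ↦ CB

A->B, B->BA, C->CB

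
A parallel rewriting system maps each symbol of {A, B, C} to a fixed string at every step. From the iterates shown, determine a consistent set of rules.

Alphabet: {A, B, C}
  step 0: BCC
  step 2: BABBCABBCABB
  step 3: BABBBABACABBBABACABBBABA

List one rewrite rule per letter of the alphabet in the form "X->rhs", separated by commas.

  step 2 ⇒ step 3: BABBCABBCABB ⇒ BA·BB·BA·BA·CA·BB·BA·BA·CA·BB·BA·BA
    A ↦ BB
    B ↦ BA
    C ↦ CA

A->BB, B->BA, C->CA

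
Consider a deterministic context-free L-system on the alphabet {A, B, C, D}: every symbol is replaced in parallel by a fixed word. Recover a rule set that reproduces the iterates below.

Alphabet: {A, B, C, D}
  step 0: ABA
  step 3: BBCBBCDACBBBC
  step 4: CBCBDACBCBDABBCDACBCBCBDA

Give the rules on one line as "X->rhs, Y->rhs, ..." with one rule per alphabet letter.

A->C, B->CB, C->DA, D->BB

  step 3 ⇒ step 4: BBCBBCDACBBBC ⇒ CB·CB·DA·CB·CB·DA·BB·C·DA·CB·CB·CB·DA
    A ↦ C
    B ↦ CB
    C ↦ DA
    D ↦ BB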